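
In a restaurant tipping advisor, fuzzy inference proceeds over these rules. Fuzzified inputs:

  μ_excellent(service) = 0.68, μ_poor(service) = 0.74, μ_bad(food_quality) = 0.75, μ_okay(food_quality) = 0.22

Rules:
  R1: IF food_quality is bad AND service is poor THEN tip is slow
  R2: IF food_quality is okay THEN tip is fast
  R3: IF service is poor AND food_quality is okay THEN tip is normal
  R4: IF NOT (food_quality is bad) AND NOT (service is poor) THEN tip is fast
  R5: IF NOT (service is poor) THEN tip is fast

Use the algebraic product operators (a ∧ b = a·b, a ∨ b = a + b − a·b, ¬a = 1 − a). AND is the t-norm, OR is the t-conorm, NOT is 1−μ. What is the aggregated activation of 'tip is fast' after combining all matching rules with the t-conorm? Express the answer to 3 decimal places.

0.460

R1: bad=0.75, poor=0.74; AND[a·b] → w = 0.5550
R2: okay=0.22 → w = 0.2200
R3: poor=0.74, okay=0.22; AND[a·b] → w = 0.1628
R4: ¬bad=1−0.75=0.25, ¬poor=1−0.74=0.26; AND[a·b] → w = 0.0650
R5: ¬poor=1−0.74=0.26 → w = 0.2600
Rules with consequent 'fast': {R2, R4, R5} → strengths 0.2200, 0.0650, 0.2600
Aggregate via t-conorm [a + b − a·b]: 0.4603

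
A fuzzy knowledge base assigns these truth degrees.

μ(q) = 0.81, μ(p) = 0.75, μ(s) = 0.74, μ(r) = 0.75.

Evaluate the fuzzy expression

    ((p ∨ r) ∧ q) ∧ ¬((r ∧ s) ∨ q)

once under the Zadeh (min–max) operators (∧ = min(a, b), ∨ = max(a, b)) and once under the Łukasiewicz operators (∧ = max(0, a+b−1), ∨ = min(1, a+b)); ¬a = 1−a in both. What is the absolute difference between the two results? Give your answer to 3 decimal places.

0.190

Under Zadeh (min–max):
  p ∨ r = max(a, b) on (0.75, 0.75) = 0.75
  (p ∨ r) ∧ q = min(a, b) on (0.75, 0.81) = 0.75
  r ∧ s = min(a, b) on (0.75, 0.74) = 0.74
  (r ∧ s) ∨ q = max(a, b) on (0.74, 0.81) = 0.81
  ¬((r ∧ s) ∨ q) = 1 − 0.81 = 0.19
  ((p ∨ r) ∧ q) ∧ ¬((r ∧ s) ∨ q) = min(a, b) on (0.75, 0.19) = 0.19
  → value = 0.1900
Under Łukasiewicz:
  p ∨ r = min(1, a+b) on (0.75, 0.75) = 1.00
  (p ∨ r) ∧ q = max(0, a+b−1) on (1.00, 0.81) = 0.81
  r ∧ s = max(0, a+b−1) on (0.75, 0.74) = 0.49
  (r ∧ s) ∨ q = min(1, a+b) on (0.49, 0.81) = 1.00
  ¬((r ∧ s) ∨ q) = 1 − 1.00 = 0.00
  ((p ∨ r) ∧ q) ∧ ¬((r ∧ s) ∨ q) = max(0, a+b−1) on (0.81, 0.00) = 0.00
  → value = 0.0000
|0.1900 − 0.0000| = 0.190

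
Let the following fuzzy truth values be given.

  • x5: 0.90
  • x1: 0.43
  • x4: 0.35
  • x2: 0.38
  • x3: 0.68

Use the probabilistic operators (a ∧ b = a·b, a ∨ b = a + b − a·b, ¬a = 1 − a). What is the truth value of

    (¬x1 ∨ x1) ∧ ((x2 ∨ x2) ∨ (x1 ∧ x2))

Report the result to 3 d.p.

¬x1 = 1 − 0.4300 = 0.5700
¬x1 ∨ x1 = a + b − a·b on (0.5700, 0.4300) = 0.7549
x2 ∨ x2 = a + b − a·b on (0.3800, 0.3800) = 0.6156
x1 ∧ x2 = a·b on (0.4300, 0.3800) = 0.1634
(x2 ∨ x2) ∨ (x1 ∧ x2) = a + b − a·b on (0.6156, 0.1634) = 0.6784
(¬x1 ∨ x1) ∧ ((x2 ∨ x2) ∨ (x1 ∧ x2)) = a·b on (0.7549, 0.6784) = 0.5121

0.512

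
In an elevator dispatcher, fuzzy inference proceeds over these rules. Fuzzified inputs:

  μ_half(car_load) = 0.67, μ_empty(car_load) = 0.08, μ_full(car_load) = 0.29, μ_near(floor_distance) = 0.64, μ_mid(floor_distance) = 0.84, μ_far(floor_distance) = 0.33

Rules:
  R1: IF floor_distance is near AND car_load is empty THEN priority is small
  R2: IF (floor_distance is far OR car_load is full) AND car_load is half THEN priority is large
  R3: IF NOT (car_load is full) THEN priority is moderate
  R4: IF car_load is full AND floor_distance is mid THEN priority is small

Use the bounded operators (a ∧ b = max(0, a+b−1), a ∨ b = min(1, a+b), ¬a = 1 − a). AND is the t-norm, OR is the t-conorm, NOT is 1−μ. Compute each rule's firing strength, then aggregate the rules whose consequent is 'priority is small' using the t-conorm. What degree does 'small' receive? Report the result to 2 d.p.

0.13

R1: near=0.64, empty=0.08; AND[max(0, a+b−1)] → w = 0.00
R2: (far=0.33 OR full=0.29) = 0.62; AND[max(0, a+b−1)] with half=0.67 → w = 0.29
R3: ¬full=1−0.29=0.71 → w = 0.71
R4: full=0.29, mid=0.84; AND[max(0, a+b−1)] → w = 0.13
Rules with consequent 'small': {R1, R4} → strengths 0.00, 0.13
Aggregate via t-conorm [min(1, a+b)]: 0.13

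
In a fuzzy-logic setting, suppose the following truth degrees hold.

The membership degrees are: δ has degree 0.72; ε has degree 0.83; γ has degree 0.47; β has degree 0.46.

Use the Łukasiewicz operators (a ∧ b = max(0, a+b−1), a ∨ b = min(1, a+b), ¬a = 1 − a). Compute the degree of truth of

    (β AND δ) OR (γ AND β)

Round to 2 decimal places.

0.18

β AND δ = max(0, a+b−1) on (0.46, 0.72) = 0.18
γ AND β = max(0, a+b−1) on (0.47, 0.46) = 0.00
(β AND δ) OR (γ AND β) = min(1, a+b) on (0.18, 0.00) = 0.18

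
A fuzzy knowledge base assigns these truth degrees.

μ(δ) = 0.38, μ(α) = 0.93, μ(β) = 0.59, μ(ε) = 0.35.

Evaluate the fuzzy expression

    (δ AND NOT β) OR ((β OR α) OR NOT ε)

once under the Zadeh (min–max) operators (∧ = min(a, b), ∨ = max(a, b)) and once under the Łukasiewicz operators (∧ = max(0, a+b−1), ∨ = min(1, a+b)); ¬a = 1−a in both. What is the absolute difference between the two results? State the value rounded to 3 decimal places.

Under Zadeh (min–max):
  NOT β = 1 − 0.59 = 0.41
  δ AND NOT β = min(a, b) on (0.38, 0.41) = 0.38
  β OR α = max(a, b) on (0.59, 0.93) = 0.93
  NOT ε = 1 − 0.35 = 0.65
  (β OR α) OR NOT ε = max(a, b) on (0.93, 0.65) = 0.93
  (δ AND NOT β) OR ((β OR α) OR NOT ε) = max(a, b) on (0.38, 0.93) = 0.93
  → value = 0.9300
Under Łukasiewicz:
  NOT β = 1 − 0.59 = 0.41
  δ AND NOT β = max(0, a+b−1) on (0.38, 0.41) = 0.00
  β OR α = min(1, a+b) on (0.59, 0.93) = 1.00
  NOT ε = 1 − 0.35 = 0.65
  (β OR α) OR NOT ε = min(1, a+b) on (1.00, 0.65) = 1.00
  (δ AND NOT β) OR ((β OR α) OR NOT ε) = min(1, a+b) on (0.00, 1.00) = 1.00
  → value = 1.0000
|0.9300 − 1.0000| = 0.070

0.070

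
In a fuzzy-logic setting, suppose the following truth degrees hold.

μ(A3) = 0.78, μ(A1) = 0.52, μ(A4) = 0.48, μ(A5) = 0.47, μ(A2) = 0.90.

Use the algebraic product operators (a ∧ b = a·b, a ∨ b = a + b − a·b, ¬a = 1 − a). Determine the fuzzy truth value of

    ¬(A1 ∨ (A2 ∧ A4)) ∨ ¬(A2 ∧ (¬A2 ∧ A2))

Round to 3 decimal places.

0.941

A2 ∧ A4 = a·b on (0.9000, 0.4800) = 0.4320
A1 ∨ (A2 ∧ A4) = a + b − a·b on (0.5200, 0.4320) = 0.7274
¬(A1 ∨ (A2 ∧ A4)) = 1 − 0.7274 = 0.2726
¬A2 = 1 − 0.9000 = 0.1000
¬A2 ∧ A2 = a·b on (0.1000, 0.9000) = 0.0900
A2 ∧ (¬A2 ∧ A2) = a·b on (0.9000, 0.0900) = 0.0810
¬(A2 ∧ (¬A2 ∧ A2)) = 1 − 0.0810 = 0.9190
¬(A1 ∨ (A2 ∧ A4)) ∨ ¬(A2 ∧ (¬A2 ∧ A2)) = a + b − a·b on (0.2726, 0.9190) = 0.9411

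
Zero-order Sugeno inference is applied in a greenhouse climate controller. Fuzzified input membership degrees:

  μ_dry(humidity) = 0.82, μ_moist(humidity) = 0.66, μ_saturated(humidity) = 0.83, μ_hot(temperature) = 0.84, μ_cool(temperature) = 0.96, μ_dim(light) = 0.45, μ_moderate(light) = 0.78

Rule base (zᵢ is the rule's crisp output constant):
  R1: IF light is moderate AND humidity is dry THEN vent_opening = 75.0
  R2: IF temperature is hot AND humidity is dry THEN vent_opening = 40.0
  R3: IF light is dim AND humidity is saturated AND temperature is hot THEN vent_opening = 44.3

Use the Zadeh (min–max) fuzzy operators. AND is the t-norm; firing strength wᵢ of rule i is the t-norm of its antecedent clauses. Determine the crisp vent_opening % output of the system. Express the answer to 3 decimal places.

R1 (z=75.0): moderate=0.78, dry=0.82; AND[min(a, b)] → w = 0.78
R2 (z=40.0): hot=0.84, dry=0.82; AND[min(a, b)] → w = 0.82
R3 (z=44.3): dim=0.45, saturated=0.83, hot=0.84; AND[min(a, b)] → w = 0.45
Weighted average = (0.78·75.0 + 0.82·40.0 + 0.45·44.3) / (0.78 + 0.82 + 0.45)
  = 111.2350 / 2.0500 = 54.261

54.261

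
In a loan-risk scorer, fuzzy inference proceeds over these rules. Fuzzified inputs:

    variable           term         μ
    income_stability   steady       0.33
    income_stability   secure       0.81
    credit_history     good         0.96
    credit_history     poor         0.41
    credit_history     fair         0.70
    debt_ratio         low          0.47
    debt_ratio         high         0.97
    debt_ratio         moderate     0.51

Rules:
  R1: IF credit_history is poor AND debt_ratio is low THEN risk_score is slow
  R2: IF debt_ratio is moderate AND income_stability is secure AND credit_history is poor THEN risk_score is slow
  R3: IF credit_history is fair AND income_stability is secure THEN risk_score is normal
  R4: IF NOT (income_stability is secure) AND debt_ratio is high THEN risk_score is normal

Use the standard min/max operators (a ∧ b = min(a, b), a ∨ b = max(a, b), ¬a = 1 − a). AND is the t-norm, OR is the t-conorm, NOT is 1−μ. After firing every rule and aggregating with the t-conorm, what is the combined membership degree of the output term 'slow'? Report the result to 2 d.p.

R1: poor=0.41, low=0.47; AND[min(a, b)] → w = 0.41
R2: moderate=0.51, secure=0.81, poor=0.41; AND[min(a, b)] → w = 0.41
R3: fair=0.70, secure=0.81; AND[min(a, b)] → w = 0.70
R4: ¬secure=1−0.81=0.19, high=0.97; AND[min(a, b)] → w = 0.19
Rules with consequent 'slow': {R1, R2} → strengths 0.41, 0.41
Aggregate via t-conorm [max(a, b)]: 0.41

0.41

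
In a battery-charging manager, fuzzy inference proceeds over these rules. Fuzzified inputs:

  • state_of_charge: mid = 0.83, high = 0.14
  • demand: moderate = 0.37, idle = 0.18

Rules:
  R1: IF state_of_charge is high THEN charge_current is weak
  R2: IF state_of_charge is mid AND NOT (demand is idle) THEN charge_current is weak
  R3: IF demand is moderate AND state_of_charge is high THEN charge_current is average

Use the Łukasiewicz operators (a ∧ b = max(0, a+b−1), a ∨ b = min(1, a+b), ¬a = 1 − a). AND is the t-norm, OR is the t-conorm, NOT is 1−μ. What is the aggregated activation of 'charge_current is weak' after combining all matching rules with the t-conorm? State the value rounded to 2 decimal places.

R1: high=0.14 → w = 0.14
R2: mid=0.83, ¬idle=1−0.18=0.82; AND[max(0, a+b−1)] → w = 0.65
R3: moderate=0.37, high=0.14; AND[max(0, a+b−1)] → w = 0.00
Rules with consequent 'weak': {R1, R2} → strengths 0.14, 0.65
Aggregate via t-conorm [min(1, a+b)]: 0.79

0.79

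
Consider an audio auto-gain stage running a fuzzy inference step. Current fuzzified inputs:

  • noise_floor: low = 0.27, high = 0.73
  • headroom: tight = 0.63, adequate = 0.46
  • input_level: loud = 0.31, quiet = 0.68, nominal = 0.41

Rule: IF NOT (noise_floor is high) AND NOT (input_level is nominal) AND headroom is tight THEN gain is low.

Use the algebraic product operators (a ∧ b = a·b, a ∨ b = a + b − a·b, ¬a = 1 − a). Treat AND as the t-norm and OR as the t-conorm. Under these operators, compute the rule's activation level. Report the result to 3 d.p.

firing strength: ¬high=1−0.73=0.27, ¬nominal=1−0.41=0.59, tight=0.63; AND[a·b] → w = 0.1004

0.100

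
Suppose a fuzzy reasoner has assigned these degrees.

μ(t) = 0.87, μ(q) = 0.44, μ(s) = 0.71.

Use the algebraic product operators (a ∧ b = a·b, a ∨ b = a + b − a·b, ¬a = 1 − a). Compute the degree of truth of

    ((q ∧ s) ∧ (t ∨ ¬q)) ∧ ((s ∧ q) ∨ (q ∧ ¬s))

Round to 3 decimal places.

0.118

q ∧ s = a·b on (0.4400, 0.7100) = 0.3124
¬q = 1 − 0.4400 = 0.5600
t ∨ ¬q = a + b − a·b on (0.8700, 0.5600) = 0.9428
(q ∧ s) ∧ (t ∨ ¬q) = a·b on (0.3124, 0.9428) = 0.2945
s ∧ q = a·b on (0.7100, 0.4400) = 0.3124
¬s = 1 − 0.7100 = 0.2900
q ∧ ¬s = a·b on (0.4400, 0.2900) = 0.1276
(s ∧ q) ∨ (q ∧ ¬s) = a + b − a·b on (0.3124, 0.1276) = 0.4001
((q ∧ s) ∧ (t ∨ ¬q)) ∧ ((s ∧ q) ∨ (q ∧ ¬s)) = a·b on (0.2945, 0.4001) = 0.1179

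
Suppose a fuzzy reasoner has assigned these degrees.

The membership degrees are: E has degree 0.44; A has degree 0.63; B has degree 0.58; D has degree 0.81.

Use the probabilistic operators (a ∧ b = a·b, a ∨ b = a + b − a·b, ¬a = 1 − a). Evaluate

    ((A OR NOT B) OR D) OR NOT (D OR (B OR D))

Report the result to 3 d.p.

0.960

NOT B = 1 − 0.5800 = 0.4200
A OR NOT B = a + b − a·b on (0.6300, 0.4200) = 0.7854
(A OR NOT B) OR D = a + b − a·b on (0.7854, 0.8100) = 0.9592
B OR D = a + b − a·b on (0.5800, 0.8100) = 0.9202
D OR (B OR D) = a + b − a·b on (0.8100, 0.9202) = 0.9848
NOT (D OR (B OR D)) = 1 − 0.9848 = 0.0152
((A OR NOT B) OR D) OR NOT (D OR (B OR D)) = a + b − a·b on (0.9592, 0.0152) = 0.9598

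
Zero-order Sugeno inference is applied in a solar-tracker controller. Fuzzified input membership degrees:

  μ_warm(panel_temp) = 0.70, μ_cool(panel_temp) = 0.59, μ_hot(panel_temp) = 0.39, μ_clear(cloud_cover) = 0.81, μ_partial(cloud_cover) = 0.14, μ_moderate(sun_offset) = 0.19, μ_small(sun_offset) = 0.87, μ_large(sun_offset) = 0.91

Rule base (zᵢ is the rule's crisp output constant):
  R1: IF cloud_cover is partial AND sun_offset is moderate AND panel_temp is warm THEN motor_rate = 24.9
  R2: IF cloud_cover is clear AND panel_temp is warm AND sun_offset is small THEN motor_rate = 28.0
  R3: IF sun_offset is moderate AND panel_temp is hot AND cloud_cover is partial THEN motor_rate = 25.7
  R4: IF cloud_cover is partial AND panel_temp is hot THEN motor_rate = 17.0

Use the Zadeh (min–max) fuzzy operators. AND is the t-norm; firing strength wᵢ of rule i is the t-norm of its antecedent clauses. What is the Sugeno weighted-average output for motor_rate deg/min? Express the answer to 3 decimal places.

R1 (z=24.9): partial=0.14, moderate=0.19, warm=0.70; AND[min(a, b)] → w = 0.14
R2 (z=28.0): clear=0.81, warm=0.70, small=0.87; AND[min(a, b)] → w = 0.70
R3 (z=25.7): moderate=0.19, hot=0.39, partial=0.14; AND[min(a, b)] → w = 0.14
R4 (z=17.0): partial=0.14, hot=0.39; AND[min(a, b)] → w = 0.14
Weighted average = (0.14·24.9 + 0.70·28.0 + 0.14·25.7 + 0.14·17.0) / (0.14 + 0.70 + 0.14 + 0.14)
  = 29.0640 / 1.1200 = 25.950

25.950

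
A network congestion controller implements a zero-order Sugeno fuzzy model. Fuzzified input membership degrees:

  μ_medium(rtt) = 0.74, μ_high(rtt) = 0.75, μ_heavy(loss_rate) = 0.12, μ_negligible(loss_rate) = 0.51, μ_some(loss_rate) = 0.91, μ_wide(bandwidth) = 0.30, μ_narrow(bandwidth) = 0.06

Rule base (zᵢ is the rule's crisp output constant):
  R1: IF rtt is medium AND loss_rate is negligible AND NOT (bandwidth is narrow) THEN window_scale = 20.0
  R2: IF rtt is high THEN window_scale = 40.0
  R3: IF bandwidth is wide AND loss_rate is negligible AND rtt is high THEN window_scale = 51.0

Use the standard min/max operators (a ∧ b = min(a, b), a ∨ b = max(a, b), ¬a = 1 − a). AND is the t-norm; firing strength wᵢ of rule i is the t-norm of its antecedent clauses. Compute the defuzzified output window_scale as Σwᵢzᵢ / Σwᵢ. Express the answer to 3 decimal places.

35.577

R1 (z=20.0): medium=0.74, negligible=0.51, ¬narrow=1−0.06=0.94; AND[min(a, b)] → w = 0.51
R2 (z=40.0): high=0.75 → w = 0.75
R3 (z=51.0): wide=0.30, negligible=0.51, high=0.75; AND[min(a, b)] → w = 0.30
Weighted average = (0.51·20.0 + 0.75·40.0 + 0.30·51.0) / (0.51 + 0.75 + 0.30)
  = 55.5000 / 1.5600 = 35.577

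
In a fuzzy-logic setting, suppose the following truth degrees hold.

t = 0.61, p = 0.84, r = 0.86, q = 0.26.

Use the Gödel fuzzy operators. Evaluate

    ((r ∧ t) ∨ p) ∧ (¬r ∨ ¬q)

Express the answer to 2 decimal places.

0.74

r ∧ t = min(a, b) on (0.86, 0.61) = 0.61
(r ∧ t) ∨ p = max(a, b) on (0.61, 0.84) = 0.84
¬r = 1 − 0.86 = 0.14
¬q = 1 − 0.26 = 0.74
¬r ∨ ¬q = max(a, b) on (0.14, 0.74) = 0.74
((r ∧ t) ∨ p) ∧ (¬r ∨ ¬q) = min(a, b) on (0.84, 0.74) = 0.74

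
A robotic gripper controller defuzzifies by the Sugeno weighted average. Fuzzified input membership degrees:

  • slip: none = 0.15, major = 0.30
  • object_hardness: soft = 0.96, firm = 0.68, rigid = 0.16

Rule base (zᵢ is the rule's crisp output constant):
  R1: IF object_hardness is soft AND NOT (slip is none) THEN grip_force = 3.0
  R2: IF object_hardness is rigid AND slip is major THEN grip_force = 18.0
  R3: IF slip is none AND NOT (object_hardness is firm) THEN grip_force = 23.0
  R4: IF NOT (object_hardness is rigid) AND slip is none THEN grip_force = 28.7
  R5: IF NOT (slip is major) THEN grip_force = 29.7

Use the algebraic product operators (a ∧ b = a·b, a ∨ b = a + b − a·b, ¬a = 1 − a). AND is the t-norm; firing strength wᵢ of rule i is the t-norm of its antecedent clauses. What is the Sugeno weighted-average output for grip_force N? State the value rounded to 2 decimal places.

R1 (z=3.0): soft=0.96, ¬none=1−0.15=0.85; AND[a·b] → w = 0.8160
R2 (z=18.0): rigid=0.16, major=0.30; AND[a·b] → w = 0.0480
R3 (z=23.0): none=0.15, ¬firm=1−0.68=0.32; AND[a·b] → w = 0.0480
R4 (z=28.7): ¬rigid=1−0.16=0.84, none=0.15; AND[a·b] → w = 0.1260
R5 (z=29.7): ¬major=1−0.30=0.70 → w = 0.7000
Weighted average = (0.8160·3.0 + 0.0480·18.0 + 0.0480·23.0 + 0.1260·28.7 + 0.7000·29.7) / (0.8160 + 0.0480 + 0.0480 + 0.1260 + 0.7000)
  = 28.8222 / 1.7380 = 16.58

16.58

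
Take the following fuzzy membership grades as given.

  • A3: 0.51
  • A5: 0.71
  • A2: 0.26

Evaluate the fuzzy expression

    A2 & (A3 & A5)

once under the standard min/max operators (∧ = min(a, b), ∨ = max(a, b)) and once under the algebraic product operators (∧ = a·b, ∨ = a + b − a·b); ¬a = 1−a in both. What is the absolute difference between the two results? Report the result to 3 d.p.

Under standard min/max:
  A3 & A5 = min(a, b) on (0.51, 0.71) = 0.51
  A2 & (A3 & A5) = min(a, b) on (0.26, 0.51) = 0.26
  → value = 0.2600
Under algebraic product:
  A3 & A5 = a·b on (0.5100, 0.7100) = 0.3621
  A2 & (A3 & A5) = a·b on (0.2600, 0.3621) = 0.0941
  → value = 0.0941
|0.2600 − 0.0941| = 0.166

0.166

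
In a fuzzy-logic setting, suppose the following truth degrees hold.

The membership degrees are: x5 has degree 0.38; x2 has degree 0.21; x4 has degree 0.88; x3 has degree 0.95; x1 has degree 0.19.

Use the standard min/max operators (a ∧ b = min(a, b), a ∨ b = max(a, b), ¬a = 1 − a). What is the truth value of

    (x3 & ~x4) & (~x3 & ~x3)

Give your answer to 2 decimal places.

~x4 = 1 − 0.88 = 0.12
x3 & ~x4 = min(a, b) on (0.95, 0.12) = 0.12
~x3 = 1 − 0.95 = 0.05
~x3 = 1 − 0.95 = 0.05
~x3 & ~x3 = min(a, b) on (0.05, 0.05) = 0.05
(x3 & ~x4) & (~x3 & ~x3) = min(a, b) on (0.12, 0.05) = 0.05

0.05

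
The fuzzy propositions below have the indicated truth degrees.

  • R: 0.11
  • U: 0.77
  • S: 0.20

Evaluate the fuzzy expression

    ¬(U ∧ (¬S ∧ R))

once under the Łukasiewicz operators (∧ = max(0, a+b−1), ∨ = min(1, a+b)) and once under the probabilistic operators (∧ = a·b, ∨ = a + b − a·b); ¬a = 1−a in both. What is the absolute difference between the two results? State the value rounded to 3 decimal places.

Under Łukasiewicz:
  ¬S = 1 − 0.20 = 0.80
  ¬S ∧ R = max(0, a+b−1) on (0.80, 0.11) = 0.00
  U ∧ (¬S ∧ R) = max(0, a+b−1) on (0.77, 0.00) = 0.00
  ¬(U ∧ (¬S ∧ R)) = 1 − 0.00 = 1.00
  → value = 1.0000
Under probabilistic:
  ¬S = 1 − 0.2000 = 0.8000
  ¬S ∧ R = a·b on (0.8000, 0.1100) = 0.0880
  U ∧ (¬S ∧ R) = a·b on (0.7700, 0.0880) = 0.0678
  ¬(U ∧ (¬S ∧ R)) = 1 − 0.0678 = 0.9322
  → value = 0.9322
|1.0000 − 0.9322| = 0.068

0.068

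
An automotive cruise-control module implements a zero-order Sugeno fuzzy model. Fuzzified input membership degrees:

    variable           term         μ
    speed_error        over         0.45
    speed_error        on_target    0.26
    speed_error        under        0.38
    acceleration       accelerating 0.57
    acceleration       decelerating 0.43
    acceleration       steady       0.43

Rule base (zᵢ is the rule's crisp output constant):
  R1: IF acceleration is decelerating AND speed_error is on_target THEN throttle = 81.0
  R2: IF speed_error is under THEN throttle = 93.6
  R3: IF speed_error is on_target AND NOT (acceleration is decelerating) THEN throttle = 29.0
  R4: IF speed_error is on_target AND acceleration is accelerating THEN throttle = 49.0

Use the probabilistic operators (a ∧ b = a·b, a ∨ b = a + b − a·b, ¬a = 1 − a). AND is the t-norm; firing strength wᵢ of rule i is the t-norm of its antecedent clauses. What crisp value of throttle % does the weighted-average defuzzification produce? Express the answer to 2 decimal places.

R1 (z=81.0): decelerating=0.43, on_target=0.26; AND[a·b] → w = 0.1118
R2 (z=93.6): under=0.38 → w = 0.3800
R3 (z=29.0): on_target=0.26, ¬decelerating=1−0.43=0.57; AND[a·b] → w = 0.1482
R4 (z=49.0): on_target=0.26, accelerating=0.57; AND[a·b] → w = 0.1482
Weighted average = (0.1118·81.0 + 0.3800·93.6 + 0.1482·29.0 + 0.1482·49.0) / (0.1118 + 0.3800 + 0.1482 + 0.1482)
  = 56.1834 / 0.7882 = 71.28

71.28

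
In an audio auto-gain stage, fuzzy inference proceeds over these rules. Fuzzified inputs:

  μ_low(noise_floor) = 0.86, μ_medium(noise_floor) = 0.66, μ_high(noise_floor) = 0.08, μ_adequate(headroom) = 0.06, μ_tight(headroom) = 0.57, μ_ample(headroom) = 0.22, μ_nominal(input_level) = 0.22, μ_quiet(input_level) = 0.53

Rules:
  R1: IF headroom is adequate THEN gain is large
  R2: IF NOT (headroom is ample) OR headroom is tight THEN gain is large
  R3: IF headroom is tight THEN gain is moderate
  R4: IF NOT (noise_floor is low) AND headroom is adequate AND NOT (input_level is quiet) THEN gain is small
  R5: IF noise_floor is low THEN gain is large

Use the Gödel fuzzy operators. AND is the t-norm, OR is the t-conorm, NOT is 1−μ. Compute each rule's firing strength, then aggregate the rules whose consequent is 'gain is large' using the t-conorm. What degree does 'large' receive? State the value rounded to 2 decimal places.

R1: adequate=0.06 → w = 0.06
R2: ¬ample=1−0.22=0.78, tight=0.57; OR[max(a, b)] → w = 0.78
R3: tight=0.57 → w = 0.57
R4: ¬low=1−0.86=0.14, adequate=0.06, ¬quiet=1−0.53=0.47; AND[min(a, b)] → w = 0.06
R5: low=0.86 → w = 0.86
Rules with consequent 'large': {R1, R2, R5} → strengths 0.06, 0.78, 0.86
Aggregate via t-conorm [max(a, b)]: 0.86

0.86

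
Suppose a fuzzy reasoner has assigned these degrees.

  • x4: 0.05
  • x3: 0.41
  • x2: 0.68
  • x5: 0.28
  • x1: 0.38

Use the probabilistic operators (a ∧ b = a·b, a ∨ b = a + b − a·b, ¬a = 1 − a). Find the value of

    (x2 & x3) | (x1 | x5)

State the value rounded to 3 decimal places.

x2 & x3 = a·b on (0.6800, 0.4100) = 0.2788
x1 | x5 = a + b − a·b on (0.3800, 0.2800) = 0.5536
(x2 & x3) | (x1 | x5) = a + b − a·b on (0.2788, 0.5536) = 0.6781

0.678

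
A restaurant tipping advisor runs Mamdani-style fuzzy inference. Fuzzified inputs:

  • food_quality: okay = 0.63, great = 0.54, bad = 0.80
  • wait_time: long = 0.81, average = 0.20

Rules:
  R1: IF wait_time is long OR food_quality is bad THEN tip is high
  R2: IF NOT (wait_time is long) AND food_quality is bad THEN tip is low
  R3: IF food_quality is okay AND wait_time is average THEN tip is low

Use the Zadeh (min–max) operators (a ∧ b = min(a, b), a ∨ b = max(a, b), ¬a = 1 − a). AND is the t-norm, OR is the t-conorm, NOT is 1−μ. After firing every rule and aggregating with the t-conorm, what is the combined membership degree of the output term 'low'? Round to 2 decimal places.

R1: long=0.81, bad=0.80; OR[max(a, b)] → w = 0.81
R2: ¬long=1−0.81=0.19, bad=0.80; AND[min(a, b)] → w = 0.19
R3: okay=0.63, average=0.20; AND[min(a, b)] → w = 0.20
Rules with consequent 'low': {R2, R3} → strengths 0.19, 0.20
Aggregate via t-conorm [max(a, b)]: 0.20

0.20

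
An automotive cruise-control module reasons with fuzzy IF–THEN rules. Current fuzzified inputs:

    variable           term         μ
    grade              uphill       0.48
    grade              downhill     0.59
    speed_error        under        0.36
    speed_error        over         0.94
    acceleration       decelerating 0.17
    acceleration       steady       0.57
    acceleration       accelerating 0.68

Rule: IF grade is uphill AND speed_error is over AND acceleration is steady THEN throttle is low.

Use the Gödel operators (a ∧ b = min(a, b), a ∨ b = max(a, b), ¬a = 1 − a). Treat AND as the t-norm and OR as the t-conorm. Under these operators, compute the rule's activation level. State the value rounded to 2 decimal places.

0.48

firing strength: uphill=0.48, over=0.94, steady=0.57; AND[min(a, b)] → w = 0.48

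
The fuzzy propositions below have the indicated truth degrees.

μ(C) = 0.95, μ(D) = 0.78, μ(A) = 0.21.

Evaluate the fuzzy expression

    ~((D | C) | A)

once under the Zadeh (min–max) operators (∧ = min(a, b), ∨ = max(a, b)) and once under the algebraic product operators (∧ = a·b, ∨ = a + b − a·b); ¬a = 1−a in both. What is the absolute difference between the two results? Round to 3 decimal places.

0.041

Under Zadeh (min–max):
  D | C = max(a, b) on (0.78, 0.95) = 0.95
  (D | C) | A = max(a, b) on (0.95, 0.21) = 0.95
  ~((D | C) | A) = 1 − 0.95 = 0.05
  → value = 0.0500
Under algebraic product:
  D | C = a + b − a·b on (0.7800, 0.9500) = 0.9890
  (D | C) | A = a + b − a·b on (0.9890, 0.2100) = 0.9913
  ~((D | C) | A) = 1 − 0.9913 = 0.0087
  → value = 0.0087
|0.0500 − 0.0087| = 0.041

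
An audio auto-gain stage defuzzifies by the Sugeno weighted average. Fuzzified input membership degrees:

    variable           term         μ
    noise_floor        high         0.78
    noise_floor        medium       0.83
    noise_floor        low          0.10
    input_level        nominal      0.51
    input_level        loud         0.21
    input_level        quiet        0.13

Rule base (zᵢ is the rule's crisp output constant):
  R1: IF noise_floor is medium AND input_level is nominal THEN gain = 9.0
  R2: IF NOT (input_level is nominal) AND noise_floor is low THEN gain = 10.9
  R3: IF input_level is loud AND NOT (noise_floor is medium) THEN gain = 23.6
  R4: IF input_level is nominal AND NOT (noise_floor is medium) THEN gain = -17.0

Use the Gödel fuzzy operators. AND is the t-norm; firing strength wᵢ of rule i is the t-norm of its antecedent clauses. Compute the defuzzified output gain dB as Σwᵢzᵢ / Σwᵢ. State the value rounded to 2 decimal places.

R1 (z=9.0): medium=0.83, nominal=0.51; AND[min(a, b)] → w = 0.51
R2 (z=10.9): ¬nominal=1−0.51=0.49, low=0.10; AND[min(a, b)] → w = 0.10
R3 (z=23.6): loud=0.21, ¬medium=1−0.83=0.17; AND[min(a, b)] → w = 0.17
R4 (z=-17.0): nominal=0.51, ¬medium=1−0.83=0.17; AND[min(a, b)] → w = 0.17
Weighted average = (0.51·9.0 + 0.10·10.9 + 0.17·23.6 + 0.17·-17.0) / (0.51 + 0.10 + 0.17 + 0.17)
  = 6.8020 / 0.9500 = 7.16

7.16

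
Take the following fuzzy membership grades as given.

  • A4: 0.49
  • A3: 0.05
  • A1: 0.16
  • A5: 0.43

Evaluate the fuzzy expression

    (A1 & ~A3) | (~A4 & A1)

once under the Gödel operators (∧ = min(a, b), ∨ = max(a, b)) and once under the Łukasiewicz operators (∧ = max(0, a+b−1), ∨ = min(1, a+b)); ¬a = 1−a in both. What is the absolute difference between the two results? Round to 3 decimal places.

Under Gödel:
  ~A3 = 1 − 0.05 = 0.95
  A1 & ~A3 = min(a, b) on (0.16, 0.95) = 0.16
  ~A4 = 1 − 0.49 = 0.51
  ~A4 & A1 = min(a, b) on (0.51, 0.16) = 0.16
  (A1 & ~A3) | (~A4 & A1) = max(a, b) on (0.16, 0.16) = 0.16
  → value = 0.1600
Under Łukasiewicz:
  ~A3 = 1 − 0.05 = 0.95
  A1 & ~A3 = max(0, a+b−1) on (0.16, 0.95) = 0.11
  ~A4 = 1 − 0.49 = 0.51
  ~A4 & A1 = max(0, a+b−1) on (0.51, 0.16) = 0.00
  (A1 & ~A3) | (~A4 & A1) = min(1, a+b) on (0.11, 0.00) = 0.11
  → value = 0.1100
|0.1600 − 0.1100| = 0.050

0.050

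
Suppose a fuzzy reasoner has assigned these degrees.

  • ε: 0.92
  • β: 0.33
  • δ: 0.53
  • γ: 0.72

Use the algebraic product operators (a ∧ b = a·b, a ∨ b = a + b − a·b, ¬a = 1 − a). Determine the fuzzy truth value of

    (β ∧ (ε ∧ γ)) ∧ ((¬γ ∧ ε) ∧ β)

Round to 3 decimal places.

ε ∧ γ = a·b on (0.9200, 0.7200) = 0.6624
β ∧ (ε ∧ γ) = a·b on (0.3300, 0.6624) = 0.2186
¬γ = 1 − 0.7200 = 0.2800
¬γ ∧ ε = a·b on (0.2800, 0.9200) = 0.2576
(¬γ ∧ ε) ∧ β = a·b on (0.2576, 0.3300) = 0.0850
(β ∧ (ε ∧ γ)) ∧ ((¬γ ∧ ε) ∧ β) = a·b on (0.2186, 0.0850) = 0.0186

0.019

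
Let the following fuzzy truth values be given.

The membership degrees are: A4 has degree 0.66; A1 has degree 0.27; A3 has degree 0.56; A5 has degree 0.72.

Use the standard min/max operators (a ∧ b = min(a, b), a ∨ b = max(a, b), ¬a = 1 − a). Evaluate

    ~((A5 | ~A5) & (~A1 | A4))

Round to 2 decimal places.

~A5 = 1 − 0.72 = 0.28
A5 | ~A5 = max(a, b) on (0.72, 0.28) = 0.72
~A1 = 1 − 0.27 = 0.73
~A1 | A4 = max(a, b) on (0.73, 0.66) = 0.73
(A5 | ~A5) & (~A1 | A4) = min(a, b) on (0.72, 0.73) = 0.72
~((A5 | ~A5) & (~A1 | A4)) = 1 − 0.72 = 0.28

0.28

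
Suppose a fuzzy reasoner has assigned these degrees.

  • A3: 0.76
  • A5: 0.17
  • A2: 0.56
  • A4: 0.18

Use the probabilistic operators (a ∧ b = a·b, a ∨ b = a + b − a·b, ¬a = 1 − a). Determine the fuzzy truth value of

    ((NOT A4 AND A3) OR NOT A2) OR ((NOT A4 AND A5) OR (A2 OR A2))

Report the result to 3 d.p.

0.965

NOT A4 = 1 − 0.1800 = 0.8200
NOT A4 AND A3 = a·b on (0.8200, 0.7600) = 0.6232
NOT A2 = 1 − 0.5600 = 0.4400
(NOT A4 AND A3) OR NOT A2 = a + b − a·b on (0.6232, 0.4400) = 0.7890
NOT A4 = 1 − 0.1800 = 0.8200
NOT A4 AND A5 = a·b on (0.8200, 0.1700) = 0.1394
A2 OR A2 = a + b − a·b on (0.5600, 0.5600) = 0.8064
(NOT A4 AND A5) OR (A2 OR A2) = a + b − a·b on (0.1394, 0.8064) = 0.8334
((NOT A4 AND A3) OR NOT A2) OR ((NOT A4 AND A5) OR (A2 OR A2)) = a + b − a·b on (0.7890, 0.8334) = 0.9648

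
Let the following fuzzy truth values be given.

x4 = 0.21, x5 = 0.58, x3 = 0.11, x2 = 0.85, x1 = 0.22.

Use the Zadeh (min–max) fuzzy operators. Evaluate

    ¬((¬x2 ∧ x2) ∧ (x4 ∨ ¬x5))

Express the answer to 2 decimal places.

¬x2 = 1 − 0.85 = 0.15
¬x2 ∧ x2 = min(a, b) on (0.15, 0.85) = 0.15
¬x5 = 1 − 0.58 = 0.42
x4 ∨ ¬x5 = max(a, b) on (0.21, 0.42) = 0.42
(¬x2 ∧ x2) ∧ (x4 ∨ ¬x5) = min(a, b) on (0.15, 0.42) = 0.15
¬((¬x2 ∧ x2) ∧ (x4 ∨ ¬x5)) = 1 − 0.15 = 0.85

0.85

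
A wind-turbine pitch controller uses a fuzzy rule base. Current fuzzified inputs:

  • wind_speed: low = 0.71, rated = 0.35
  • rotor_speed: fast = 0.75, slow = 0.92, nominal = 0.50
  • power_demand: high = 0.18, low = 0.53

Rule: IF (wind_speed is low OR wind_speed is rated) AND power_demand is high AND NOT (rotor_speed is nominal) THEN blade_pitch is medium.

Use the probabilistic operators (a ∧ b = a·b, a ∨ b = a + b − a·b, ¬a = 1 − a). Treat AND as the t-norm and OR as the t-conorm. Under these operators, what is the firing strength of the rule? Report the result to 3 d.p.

firing strength: (low=0.71 OR rated=0.35) = 0.8115; AND[a·b] with high=0.18, ¬nominal=1−0.50=0.50 → w = 0.0730

0.073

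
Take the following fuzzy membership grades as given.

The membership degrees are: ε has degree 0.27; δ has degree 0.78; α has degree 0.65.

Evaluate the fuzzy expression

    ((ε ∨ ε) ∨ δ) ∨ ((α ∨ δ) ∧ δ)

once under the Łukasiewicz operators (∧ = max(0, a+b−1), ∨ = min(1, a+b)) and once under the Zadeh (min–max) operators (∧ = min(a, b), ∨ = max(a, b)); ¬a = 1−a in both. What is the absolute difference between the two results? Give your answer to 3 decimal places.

0.220

Under Łukasiewicz:
  ε ∨ ε = min(1, a+b) on (0.27, 0.27) = 0.54
  (ε ∨ ε) ∨ δ = min(1, a+b) on (0.54, 0.78) = 1.00
  α ∨ δ = min(1, a+b) on (0.65, 0.78) = 1.00
  (α ∨ δ) ∧ δ = max(0, a+b−1) on (1.00, 0.78) = 0.78
  ((ε ∨ ε) ∨ δ) ∨ ((α ∨ δ) ∧ δ) = min(1, a+b) on (1.00, 0.78) = 1.00
  → value = 1.0000
Under Zadeh (min–max):
  ε ∨ ε = max(a, b) on (0.27, 0.27) = 0.27
  (ε ∨ ε) ∨ δ = max(a, b) on (0.27, 0.78) = 0.78
  α ∨ δ = max(a, b) on (0.65, 0.78) = 0.78
  (α ∨ δ) ∧ δ = min(a, b) on (0.78, 0.78) = 0.78
  ((ε ∨ ε) ∨ δ) ∨ ((α ∨ δ) ∧ δ) = max(a, b) on (0.78, 0.78) = 0.78
  → value = 0.7800
|1.0000 − 0.7800| = 0.220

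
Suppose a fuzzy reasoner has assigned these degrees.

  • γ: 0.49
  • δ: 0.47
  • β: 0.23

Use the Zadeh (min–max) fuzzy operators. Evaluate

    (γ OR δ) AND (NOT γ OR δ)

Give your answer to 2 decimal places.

0.49

γ OR δ = max(a, b) on (0.49, 0.47) = 0.49
NOT γ = 1 − 0.49 = 0.51
NOT γ OR δ = max(a, b) on (0.51, 0.47) = 0.51
(γ OR δ) AND (NOT γ OR δ) = min(a, b) on (0.49, 0.51) = 0.49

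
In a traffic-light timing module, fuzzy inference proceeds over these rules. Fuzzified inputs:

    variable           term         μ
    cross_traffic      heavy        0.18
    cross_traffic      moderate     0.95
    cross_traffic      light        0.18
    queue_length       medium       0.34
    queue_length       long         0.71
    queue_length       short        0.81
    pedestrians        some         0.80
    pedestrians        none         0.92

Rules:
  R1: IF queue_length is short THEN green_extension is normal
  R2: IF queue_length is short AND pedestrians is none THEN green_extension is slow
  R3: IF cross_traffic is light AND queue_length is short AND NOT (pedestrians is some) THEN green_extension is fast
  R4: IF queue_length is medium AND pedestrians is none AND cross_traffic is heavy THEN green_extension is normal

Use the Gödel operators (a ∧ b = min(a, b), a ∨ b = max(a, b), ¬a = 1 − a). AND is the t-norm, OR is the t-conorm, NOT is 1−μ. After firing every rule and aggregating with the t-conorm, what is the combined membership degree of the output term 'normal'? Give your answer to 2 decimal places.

R1: short=0.81 → w = 0.81
R2: short=0.81, none=0.92; AND[min(a, b)] → w = 0.81
R3: light=0.18, short=0.81, ¬some=1−0.80=0.20; AND[min(a, b)] → w = 0.18
R4: medium=0.34, none=0.92, heavy=0.18; AND[min(a, b)] → w = 0.18
Rules with consequent 'normal': {R1, R4} → strengths 0.81, 0.18
Aggregate via t-conorm [max(a, b)]: 0.81

0.81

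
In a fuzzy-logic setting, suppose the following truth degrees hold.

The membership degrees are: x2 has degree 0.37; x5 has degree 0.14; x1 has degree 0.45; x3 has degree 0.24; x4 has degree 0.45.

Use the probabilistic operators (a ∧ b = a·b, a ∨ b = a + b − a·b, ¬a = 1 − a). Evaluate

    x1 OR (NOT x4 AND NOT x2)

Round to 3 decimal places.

0.641

NOT x4 = 1 − 0.4500 = 0.5500
NOT x2 = 1 − 0.3700 = 0.6300
NOT x4 AND NOT x2 = a·b on (0.5500, 0.6300) = 0.3465
x1 OR (NOT x4 AND NOT x2) = a + b − a·b on (0.4500, 0.3465) = 0.6406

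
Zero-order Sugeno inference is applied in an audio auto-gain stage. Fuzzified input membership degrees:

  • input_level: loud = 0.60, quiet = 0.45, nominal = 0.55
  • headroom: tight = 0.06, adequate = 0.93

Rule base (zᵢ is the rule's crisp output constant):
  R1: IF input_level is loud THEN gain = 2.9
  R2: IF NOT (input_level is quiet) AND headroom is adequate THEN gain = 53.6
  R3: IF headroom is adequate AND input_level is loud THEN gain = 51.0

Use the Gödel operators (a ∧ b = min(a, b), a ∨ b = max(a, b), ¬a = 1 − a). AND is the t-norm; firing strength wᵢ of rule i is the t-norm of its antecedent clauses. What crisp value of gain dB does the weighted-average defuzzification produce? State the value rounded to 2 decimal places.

35.33

R1 (z=2.9): loud=0.60 → w = 0.60
R2 (z=53.6): ¬quiet=1−0.45=0.55, adequate=0.93; AND[min(a, b)] → w = 0.55
R3 (z=51.0): adequate=0.93, loud=0.60; AND[min(a, b)] → w = 0.60
Weighted average = (0.60·2.9 + 0.55·53.6 + 0.60·51.0) / (0.60 + 0.55 + 0.60)
  = 61.8200 / 1.7500 = 35.33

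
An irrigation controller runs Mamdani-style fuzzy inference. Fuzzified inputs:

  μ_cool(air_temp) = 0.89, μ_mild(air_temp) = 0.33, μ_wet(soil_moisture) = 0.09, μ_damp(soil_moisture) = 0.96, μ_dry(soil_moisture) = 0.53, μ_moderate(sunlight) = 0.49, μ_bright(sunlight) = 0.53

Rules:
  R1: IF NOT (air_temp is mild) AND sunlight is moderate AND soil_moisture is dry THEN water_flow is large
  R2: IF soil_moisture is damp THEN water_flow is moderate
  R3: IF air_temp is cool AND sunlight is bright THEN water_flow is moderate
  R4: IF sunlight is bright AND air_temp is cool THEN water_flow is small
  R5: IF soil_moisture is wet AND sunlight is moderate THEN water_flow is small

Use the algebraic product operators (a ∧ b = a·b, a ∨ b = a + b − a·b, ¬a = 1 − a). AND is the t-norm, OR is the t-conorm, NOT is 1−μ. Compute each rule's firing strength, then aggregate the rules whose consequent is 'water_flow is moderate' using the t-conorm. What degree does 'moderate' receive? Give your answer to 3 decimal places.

R1: ¬mild=1−0.33=0.67, moderate=0.49, dry=0.53; AND[a·b] → w = 0.1740
R2: damp=0.96 → w = 0.9600
R3: cool=0.89, bright=0.53; AND[a·b] → w = 0.4717
R4: bright=0.53, cool=0.89; AND[a·b] → w = 0.4717
R5: wet=0.09, moderate=0.49; AND[a·b] → w = 0.0441
Rules with consequent 'moderate': {R2, R3} → strengths 0.9600, 0.4717
Aggregate via t-conorm [a + b − a·b]: 0.9789

0.979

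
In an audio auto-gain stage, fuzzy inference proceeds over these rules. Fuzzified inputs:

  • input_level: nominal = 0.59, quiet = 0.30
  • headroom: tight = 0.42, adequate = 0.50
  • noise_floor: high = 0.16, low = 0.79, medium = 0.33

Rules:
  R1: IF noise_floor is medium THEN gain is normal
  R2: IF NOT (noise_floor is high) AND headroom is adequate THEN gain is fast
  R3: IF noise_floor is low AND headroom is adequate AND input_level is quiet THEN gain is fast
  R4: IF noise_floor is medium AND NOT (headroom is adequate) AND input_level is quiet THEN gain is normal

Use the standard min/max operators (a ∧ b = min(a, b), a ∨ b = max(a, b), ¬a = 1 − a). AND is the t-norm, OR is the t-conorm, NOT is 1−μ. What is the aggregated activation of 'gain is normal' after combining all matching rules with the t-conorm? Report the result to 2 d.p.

R1: medium=0.33 → w = 0.33
R2: ¬high=1−0.16=0.84, adequate=0.50; AND[min(a, b)] → w = 0.50
R3: low=0.79, adequate=0.50, quiet=0.30; AND[min(a, b)] → w = 0.30
R4: medium=0.33, ¬adequate=1−0.50=0.50, quiet=0.30; AND[min(a, b)] → w = 0.30
Rules with consequent 'normal': {R1, R4} → strengths 0.33, 0.30
Aggregate via t-conorm [max(a, b)]: 0.33

0.33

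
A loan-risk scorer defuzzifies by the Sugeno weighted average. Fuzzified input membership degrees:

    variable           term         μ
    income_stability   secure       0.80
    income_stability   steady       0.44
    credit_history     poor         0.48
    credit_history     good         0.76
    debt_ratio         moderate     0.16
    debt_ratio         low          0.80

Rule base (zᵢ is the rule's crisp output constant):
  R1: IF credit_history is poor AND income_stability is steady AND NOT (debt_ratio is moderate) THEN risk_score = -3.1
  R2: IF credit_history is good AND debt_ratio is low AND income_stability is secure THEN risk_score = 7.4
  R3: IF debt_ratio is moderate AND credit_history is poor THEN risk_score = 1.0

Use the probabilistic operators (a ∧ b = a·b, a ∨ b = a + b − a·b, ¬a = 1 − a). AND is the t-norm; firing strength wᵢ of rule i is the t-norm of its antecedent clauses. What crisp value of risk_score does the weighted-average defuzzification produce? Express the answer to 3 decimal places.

4.221

R1 (z=-3.1): poor=0.48, steady=0.44, ¬moderate=1−0.16=0.84; AND[a·b] → w = 0.1774
R2 (z=7.4): good=0.76, low=0.80, secure=0.80; AND[a·b] → w = 0.4864
R3 (z=1.0): moderate=0.16, poor=0.48; AND[a·b] → w = 0.0768
Weighted average = (0.1774·-3.1 + 0.4864·7.4 + 0.0768·1.0) / (0.1774 + 0.4864 + 0.0768)
  = 3.1262 / 0.7406 = 4.221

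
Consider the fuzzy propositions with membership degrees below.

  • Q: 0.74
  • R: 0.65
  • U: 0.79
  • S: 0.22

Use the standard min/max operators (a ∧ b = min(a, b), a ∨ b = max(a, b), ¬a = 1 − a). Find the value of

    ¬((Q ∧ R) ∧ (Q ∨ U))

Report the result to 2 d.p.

0.35

Q ∧ R = min(a, b) on (0.74, 0.65) = 0.65
Q ∨ U = max(a, b) on (0.74, 0.79) = 0.79
(Q ∧ R) ∧ (Q ∨ U) = min(a, b) on (0.65, 0.79) = 0.65
¬((Q ∧ R) ∧ (Q ∨ U)) = 1 − 0.65 = 0.35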